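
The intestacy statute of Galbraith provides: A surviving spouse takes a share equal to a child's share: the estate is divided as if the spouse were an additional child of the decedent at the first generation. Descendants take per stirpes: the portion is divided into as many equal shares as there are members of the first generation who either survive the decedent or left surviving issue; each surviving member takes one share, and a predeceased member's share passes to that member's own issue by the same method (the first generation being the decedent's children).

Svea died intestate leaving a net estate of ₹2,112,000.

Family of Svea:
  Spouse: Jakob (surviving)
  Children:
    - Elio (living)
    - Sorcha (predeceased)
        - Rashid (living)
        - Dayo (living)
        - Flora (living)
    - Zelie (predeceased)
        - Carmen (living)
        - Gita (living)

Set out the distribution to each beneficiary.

Jakob: ₹528,000; Elio: ₹528,000; Rashid: ₹176,000; Dayo: ₹176,000; Flora: ₹176,000; Carmen: ₹264,000; Gita: ₹264,000

The spouse counts as an additional share at the children's level, so there are 4 primary shares of ₹528,000. Jakob takes one such share (₹528,000).
The children's combined portion (₹1,584,000) is divided into 3 shares of ₹528,000: Elio takes ₹528,000; Sorcha's ₹528,000 share passes to Sorcha's issue; Zelie's ₹528,000 share passes to Zelie's issue.
Sorcha's share (₹528,000) is divided into 3 shares of ₹176,000: Rashid, Dayo, and Flora each take ₹176,000.
Zelie's share (₹528,000) is divided into 2 shares of ₹264,000: Carmen and Gita each take ₹264,000.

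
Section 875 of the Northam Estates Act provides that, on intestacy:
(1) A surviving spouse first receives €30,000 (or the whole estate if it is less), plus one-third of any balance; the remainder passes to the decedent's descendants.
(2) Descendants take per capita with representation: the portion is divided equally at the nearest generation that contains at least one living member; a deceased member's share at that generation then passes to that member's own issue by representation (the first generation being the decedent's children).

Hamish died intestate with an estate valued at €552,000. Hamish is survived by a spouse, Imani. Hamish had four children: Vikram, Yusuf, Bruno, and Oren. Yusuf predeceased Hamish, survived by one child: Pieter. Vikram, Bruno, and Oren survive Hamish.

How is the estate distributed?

Imani: €204,000; Vikram: €87,000; Pieter: €87,000; Bruno: €87,000; Oren: €87,000

Imani first takes €30,000, leaving a balance of €522,000. Imani then takes one-third of the balance (€174,000), for a total of €204,000. The remaining €348,000 passes to the descendants.
The descendants' portion (€348,000) is divided into 4 shares of €87,000: Vikram, Bruno, and Oren each take €87,000; Yusuf's €87,000 share passes to Yusuf's issue.
Yusuf's share (€87,000) passes entirely to Pieter.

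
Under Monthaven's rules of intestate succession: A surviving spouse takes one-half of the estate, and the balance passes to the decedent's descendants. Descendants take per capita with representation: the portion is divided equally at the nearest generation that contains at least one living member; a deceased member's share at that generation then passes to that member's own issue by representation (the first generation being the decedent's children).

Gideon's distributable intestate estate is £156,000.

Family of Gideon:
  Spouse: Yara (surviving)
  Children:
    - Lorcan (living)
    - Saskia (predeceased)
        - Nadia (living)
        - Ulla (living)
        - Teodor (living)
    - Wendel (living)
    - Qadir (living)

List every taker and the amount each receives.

Yara takes one-half of £156,000 = £78,000. The remaining £78,000 passes to the descendants.
The descendants' portion (£78,000) is divided into 4 shares of £19,500: Lorcan, Wendel, and Qadir each take £19,500; Saskia's £19,500 share passes to Saskia's issue.
Saskia's share (£19,500) is divided into 3 shares of £6,500: Nadia, Ulla, and Teodor each take £6,500.

Yara: £78,000; Lorcan: £19,500; Nadia: £6,500; Ulla: £6,500; Teodor: £6,500; Wendel: £19,500; Qadir: £19,500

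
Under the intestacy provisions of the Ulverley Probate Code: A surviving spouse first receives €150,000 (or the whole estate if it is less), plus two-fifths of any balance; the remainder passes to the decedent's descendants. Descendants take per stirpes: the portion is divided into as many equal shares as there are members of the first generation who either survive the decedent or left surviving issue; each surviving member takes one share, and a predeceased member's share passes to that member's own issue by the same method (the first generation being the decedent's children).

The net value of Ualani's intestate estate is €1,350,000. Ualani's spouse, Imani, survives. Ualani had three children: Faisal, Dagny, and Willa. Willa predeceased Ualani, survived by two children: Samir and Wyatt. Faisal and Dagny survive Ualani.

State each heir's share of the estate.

Imani: €630,000; Faisal: €240,000; Dagny: €240,000; Samir: €120,000; Wyatt: €120,000

Imani first takes €150,000, leaving a balance of €1,200,000. Imani then takes two-fifths of the balance (€480,000), for a total of €630,000. The remaining €720,000 passes to the descendants.
The descendants' portion (€720,000) is divided into 3 shares of €240,000: Faisal and Dagny each take €240,000; Willa's €240,000 share passes to Willa's issue.
Willa's share (€240,000) is divided into 2 shares of €120,000: Samir and Wyatt each take €120,000.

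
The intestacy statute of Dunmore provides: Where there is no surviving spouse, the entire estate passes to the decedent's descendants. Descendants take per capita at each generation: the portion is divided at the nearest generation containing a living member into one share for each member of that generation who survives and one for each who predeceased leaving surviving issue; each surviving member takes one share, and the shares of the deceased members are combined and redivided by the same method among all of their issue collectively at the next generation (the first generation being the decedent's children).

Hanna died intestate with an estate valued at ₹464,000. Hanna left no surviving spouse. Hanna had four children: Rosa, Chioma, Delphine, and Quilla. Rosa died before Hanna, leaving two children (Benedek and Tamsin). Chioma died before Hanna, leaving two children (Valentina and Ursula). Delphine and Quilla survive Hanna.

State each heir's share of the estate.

Benedek: ₹58,000; Tamsin: ₹58,000; Valentina: ₹58,000; Ursula: ₹58,000; Delphine: ₹116,000; Quilla: ₹116,000

The entire ₹464,000 passes to the descendants.
That amount (₹464,000) is divided at the children's generation into 4 shares of ₹116,000. Delphine and Quilla each take ₹116,000. The 2 shares of the deceased (Rosa and Chioma) are combined into a pool of ₹232,000.
That pool (₹232,000) is divided at the grandchildren's generation equally among Benedek, Tamsin, Valentina, and Ursula: ₹58,000 each.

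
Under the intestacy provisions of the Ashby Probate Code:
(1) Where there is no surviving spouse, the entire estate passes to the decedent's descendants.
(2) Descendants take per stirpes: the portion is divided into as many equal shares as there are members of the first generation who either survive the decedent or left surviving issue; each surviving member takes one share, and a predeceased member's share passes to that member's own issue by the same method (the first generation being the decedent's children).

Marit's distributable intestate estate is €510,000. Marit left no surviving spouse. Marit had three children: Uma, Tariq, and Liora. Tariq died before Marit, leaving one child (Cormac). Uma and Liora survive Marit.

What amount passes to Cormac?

Cormac receives €170,000.

The entire €510,000 passes to the descendants.
That amount (€510,000) is divided into 3 shares of €170,000: Uma and Liora each take €170,000; Tariq's €170,000 share passes to Tariq's issue.
Tariq's share (€170,000) passes entirely to Cormac.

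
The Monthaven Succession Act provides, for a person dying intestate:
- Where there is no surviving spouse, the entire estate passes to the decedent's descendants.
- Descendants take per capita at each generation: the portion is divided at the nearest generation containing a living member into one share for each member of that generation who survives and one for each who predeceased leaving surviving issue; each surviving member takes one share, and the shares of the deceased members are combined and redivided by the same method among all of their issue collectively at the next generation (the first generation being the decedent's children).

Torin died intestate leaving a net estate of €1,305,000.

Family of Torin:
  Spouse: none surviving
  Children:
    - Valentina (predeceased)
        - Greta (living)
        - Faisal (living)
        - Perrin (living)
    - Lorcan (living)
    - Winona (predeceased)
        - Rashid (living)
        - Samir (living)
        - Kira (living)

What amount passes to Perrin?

Perrin receives €145,000.

The entire €1,305,000 passes to the descendants.
That amount (€1,305,000) is divided at the children's generation into 3 shares of €435,000. Lorcan takes €435,000. The 2 shares of the deceased (Valentina and Winona) are combined into a pool of €870,000.
That pool (€870,000) is divided at the grandchildren's generation equally among Greta, Faisal, Perrin, Rashid, Samir, and Kira: €145,000 each.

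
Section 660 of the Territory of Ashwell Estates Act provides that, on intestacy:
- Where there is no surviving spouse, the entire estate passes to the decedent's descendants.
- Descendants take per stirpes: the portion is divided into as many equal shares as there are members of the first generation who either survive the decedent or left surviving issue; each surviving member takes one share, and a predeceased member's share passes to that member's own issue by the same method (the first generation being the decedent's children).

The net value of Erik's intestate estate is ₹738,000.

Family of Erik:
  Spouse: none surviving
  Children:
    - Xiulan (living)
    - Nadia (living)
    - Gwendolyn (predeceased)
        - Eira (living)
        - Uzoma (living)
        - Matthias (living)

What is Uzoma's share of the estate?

Uzoma receives ₹82,000.

The entire ₹738,000 passes to the descendants.
That amount (₹738,000) is divided into 3 shares of ₹246,000: Xiulan and Nadia each take ₹246,000; Gwendolyn's ₹246,000 share passes to Gwendolyn's issue.
Gwendolyn's share (₹246,000) is divided into 3 shares of ₹82,000: Eira, Uzoma, and Matthias each take ₹82,000.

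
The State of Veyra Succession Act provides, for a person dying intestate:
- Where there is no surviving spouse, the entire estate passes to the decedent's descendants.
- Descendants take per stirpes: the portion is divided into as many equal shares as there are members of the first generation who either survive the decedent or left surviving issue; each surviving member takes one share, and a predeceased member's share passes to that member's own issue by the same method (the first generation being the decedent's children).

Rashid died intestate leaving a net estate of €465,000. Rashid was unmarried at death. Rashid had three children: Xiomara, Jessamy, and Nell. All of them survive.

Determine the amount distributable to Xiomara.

Xiomara receives €155,000.

The entire €465,000 passes to the descendants.
That amount (€465,000) is divided into 3 shares of €155,000: Xiomara, Jessamy, and Nell each take €155,000.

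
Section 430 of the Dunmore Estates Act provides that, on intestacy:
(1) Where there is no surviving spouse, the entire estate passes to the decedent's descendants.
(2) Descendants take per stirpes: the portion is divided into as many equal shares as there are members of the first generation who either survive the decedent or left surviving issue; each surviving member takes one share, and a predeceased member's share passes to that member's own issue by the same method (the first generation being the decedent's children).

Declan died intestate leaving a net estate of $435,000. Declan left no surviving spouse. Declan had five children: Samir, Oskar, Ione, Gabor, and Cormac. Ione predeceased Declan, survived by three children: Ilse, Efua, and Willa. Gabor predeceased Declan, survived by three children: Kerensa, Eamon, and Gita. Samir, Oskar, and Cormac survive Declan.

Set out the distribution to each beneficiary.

The entire $435,000 passes to the descendants.
That amount ($435,000) is divided into 5 shares of $87,000: Samir, Oskar, and Cormac each take $87,000; Ione's $87,000 share passes to Ione's issue; Gabor's $87,000 share passes to Gabor's issue.
Ione's share ($87,000) is divided into 3 shares of $29,000: Ilse, Efua, and Willa each take $29,000.
Gabor's share ($87,000) is divided into 3 shares of $29,000: Kerensa, Eamon, and Gita each take $29,000.

Samir: $87,000; Oskar: $87,000; Ilse: $29,000; Efua: $29,000; Willa: $29,000; Kerensa: $29,000; Eamon: $29,000; Gita: $29,000; Cormac: $87,000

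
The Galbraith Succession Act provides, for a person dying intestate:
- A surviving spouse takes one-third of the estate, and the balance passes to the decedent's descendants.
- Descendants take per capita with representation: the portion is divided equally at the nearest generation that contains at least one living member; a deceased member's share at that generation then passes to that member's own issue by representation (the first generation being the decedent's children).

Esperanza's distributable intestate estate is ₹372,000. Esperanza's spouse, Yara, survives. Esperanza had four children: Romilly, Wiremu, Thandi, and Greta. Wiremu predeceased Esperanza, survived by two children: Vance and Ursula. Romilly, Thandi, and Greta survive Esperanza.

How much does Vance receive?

Vance receives ₹31,000.

Yara takes one-third of ₹372,000 = ₹124,000. The remaining ₹248,000 passes to the descendants.
The descendants' portion (₹248,000) is divided into 4 shares of ₹62,000: Romilly, Thandi, and Greta each take ₹62,000; Wiremu's ₹62,000 share passes to Wiremu's issue.
Wiremu's share (₹62,000) is divided into 2 shares of ₹31,000: Vance and Ursula each take ₹31,000.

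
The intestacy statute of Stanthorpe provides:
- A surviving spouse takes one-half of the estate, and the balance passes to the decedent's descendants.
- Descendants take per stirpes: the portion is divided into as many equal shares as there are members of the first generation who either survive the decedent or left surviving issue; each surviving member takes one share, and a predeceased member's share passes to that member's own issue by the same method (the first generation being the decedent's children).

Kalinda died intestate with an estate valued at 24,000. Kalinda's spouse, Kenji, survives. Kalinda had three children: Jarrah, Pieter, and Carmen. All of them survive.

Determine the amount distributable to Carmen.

Carmen receives 4,000.

Kenji takes one-half of 24,000 = 12,000. The remaining 12,000 passes to the descendants.
The descendants' portion (12,000) is divided into 3 shares of 4,000: Jarrah, Pieter, and Carmen each take 4,000.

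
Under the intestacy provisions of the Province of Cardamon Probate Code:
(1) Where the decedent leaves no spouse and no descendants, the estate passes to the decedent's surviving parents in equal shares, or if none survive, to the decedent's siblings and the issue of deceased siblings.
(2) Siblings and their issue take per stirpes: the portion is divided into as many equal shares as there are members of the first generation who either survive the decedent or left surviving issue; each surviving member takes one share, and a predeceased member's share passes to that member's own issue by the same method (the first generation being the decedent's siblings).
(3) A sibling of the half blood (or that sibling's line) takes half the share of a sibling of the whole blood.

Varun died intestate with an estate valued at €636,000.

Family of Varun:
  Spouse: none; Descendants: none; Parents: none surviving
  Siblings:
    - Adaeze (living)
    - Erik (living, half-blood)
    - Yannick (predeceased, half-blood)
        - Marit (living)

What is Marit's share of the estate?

The entire €636,000 passes to the siblings and their issue.
Counting each half-blood sibling's line as half a unit, there are 2 units in €636,000, so one unit is €318,000. Whole-blood lines (Adaeze) take €318,000 each; half-blood lines (Erik and Yannick) take €159,000 each.
Yannick's share (€159,000) passes entirely to Marit.

Marit receives €159,000.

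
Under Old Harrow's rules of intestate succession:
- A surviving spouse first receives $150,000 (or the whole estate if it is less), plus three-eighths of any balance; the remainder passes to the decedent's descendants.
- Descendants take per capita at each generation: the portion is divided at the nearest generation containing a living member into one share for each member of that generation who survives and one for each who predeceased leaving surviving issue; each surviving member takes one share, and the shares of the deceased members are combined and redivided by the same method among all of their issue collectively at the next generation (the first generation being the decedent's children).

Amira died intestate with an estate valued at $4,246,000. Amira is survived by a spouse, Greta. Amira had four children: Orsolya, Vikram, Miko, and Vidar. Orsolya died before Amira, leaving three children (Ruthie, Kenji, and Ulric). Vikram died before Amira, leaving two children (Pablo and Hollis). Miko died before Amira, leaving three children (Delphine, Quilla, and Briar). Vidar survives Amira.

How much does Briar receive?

Briar receives $240,000.

Greta first takes $150,000, leaving a balance of $4,096,000. Greta then takes three-eighths of the balance ($1,536,000), for a total of $1,686,000. The remaining $2,560,000 passes to the descendants.
The descendants' portion ($2,560,000) is divided at the children's generation into 4 shares of $640,000. Vidar takes $640,000. The 3 shares of the deceased (Orsolya, Vikram, and Miko) are combined into a pool of $1,920,000.
That pool ($1,920,000) is divided at the grandchildren's generation equally among Ruthie, Kenji, Ulric, Pablo, Hollis, Delphine, Quilla, and Briar: $240,000 each.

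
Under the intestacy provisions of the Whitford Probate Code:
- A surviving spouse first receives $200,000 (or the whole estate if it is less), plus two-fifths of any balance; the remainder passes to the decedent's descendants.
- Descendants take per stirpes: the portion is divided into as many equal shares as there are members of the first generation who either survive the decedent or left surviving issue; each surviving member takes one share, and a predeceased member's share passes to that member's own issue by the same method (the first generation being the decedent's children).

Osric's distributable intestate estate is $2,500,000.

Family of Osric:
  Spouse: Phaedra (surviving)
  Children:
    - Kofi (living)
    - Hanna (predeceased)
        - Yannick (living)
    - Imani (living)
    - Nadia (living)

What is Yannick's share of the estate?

Phaedra first takes $200,000, leaving a balance of $2,300,000. Phaedra then takes two-fifths of the balance ($920,000), for a total of $1,120,000. The remaining $1,380,000 passes to the descendants.
The descendants' portion ($1,380,000) is divided into 4 shares of $345,000: Kofi, Imani, and Nadia each take $345,000; Hanna's $345,000 share passes to Hanna's issue.
Hanna's share ($345,000) passes entirely to Yannick.

Yannick receives $345,000.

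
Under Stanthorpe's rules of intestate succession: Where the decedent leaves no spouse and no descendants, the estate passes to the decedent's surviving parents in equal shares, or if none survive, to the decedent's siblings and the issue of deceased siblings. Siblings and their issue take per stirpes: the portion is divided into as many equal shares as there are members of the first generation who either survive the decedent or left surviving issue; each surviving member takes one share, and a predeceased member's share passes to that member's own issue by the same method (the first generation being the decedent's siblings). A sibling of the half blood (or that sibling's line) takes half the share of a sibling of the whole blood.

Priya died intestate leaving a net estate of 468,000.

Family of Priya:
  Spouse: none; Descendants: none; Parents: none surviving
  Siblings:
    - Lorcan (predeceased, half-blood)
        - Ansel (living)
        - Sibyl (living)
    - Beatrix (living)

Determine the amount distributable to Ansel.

The entire 468,000 passes to the siblings and their issue.
Counting each half-blood sibling's line as half a unit, there are 3/2 units in 468,000, so one unit is 312,000. Whole-blood lines (Beatrix) take 312,000 each; half-blood lines (Lorcan) take 156,000 each.
Lorcan's share (156,000) is divided into 2 shares of 78,000: Ansel and Sibyl each take 78,000.

Ansel receives 78,000.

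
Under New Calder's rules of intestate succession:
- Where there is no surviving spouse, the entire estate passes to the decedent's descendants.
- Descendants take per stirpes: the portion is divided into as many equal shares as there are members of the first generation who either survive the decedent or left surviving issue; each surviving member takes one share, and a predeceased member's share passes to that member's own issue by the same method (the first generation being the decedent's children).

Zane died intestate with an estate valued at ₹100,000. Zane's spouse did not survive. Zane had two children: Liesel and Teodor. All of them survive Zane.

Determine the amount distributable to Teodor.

Teodor receives ₹50,000.

The entire ₹100,000 passes to the descendants.
That amount (₹100,000) is divided into 2 shares of ₹50,000: Liesel and Teodor each take ₹50,000.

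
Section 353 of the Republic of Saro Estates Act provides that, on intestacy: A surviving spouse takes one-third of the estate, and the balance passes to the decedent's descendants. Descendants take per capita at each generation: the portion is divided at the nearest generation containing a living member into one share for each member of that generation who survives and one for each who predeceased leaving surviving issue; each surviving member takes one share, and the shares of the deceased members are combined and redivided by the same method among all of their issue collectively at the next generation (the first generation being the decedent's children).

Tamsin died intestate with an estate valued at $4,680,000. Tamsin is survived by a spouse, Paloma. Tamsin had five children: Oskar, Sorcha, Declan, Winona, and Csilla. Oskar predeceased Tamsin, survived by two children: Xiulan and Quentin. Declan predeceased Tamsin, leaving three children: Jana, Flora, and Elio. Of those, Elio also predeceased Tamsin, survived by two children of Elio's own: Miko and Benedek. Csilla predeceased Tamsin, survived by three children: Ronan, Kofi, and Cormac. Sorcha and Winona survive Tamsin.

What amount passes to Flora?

Flora receives $234,000.

Paloma takes one-third of $4,680,000 = $1,560,000. The remaining $3,120,000 passes to the descendants.
The descendants' portion ($3,120,000) is divided at the children's generation into 5 shares of $624,000. Sorcha and Winona each take $624,000. The 3 shares of the deceased (Oskar, Declan, and Csilla) are combined into a pool of $1,872,000.
That pool ($1,872,000) is divided at the grandchildren's generation into 8 shares of $234,000. Xiulan, Quentin, Jana, Flora, Ronan, Kofi, and Cormac each take $234,000. The remaining share for the deceased Elio ($234,000) is carried to the next generation.
That pool ($234,000) is divided at the great-grandchildren's generation equally among Miko and Benedek: $117,000 each.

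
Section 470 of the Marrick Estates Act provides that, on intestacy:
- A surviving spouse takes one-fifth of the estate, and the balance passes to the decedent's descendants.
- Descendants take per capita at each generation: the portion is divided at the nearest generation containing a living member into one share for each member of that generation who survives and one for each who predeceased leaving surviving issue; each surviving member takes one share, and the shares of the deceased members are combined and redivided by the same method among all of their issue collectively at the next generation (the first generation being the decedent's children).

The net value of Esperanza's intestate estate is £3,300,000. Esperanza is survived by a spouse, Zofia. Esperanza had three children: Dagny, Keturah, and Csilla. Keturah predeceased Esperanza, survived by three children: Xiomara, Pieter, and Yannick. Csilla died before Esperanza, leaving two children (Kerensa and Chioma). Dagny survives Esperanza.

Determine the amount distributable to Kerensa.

Kerensa receives £352,000.

Zofia takes one-fifth of £3,300,000 = £660,000. The remaining £2,640,000 passes to the descendants.
The descendants' portion (£2,640,000) is divided at the children's generation into 3 shares of £880,000. Dagny takes £880,000. The 2 shares of the deceased (Keturah and Csilla) are combined into a pool of £1,760,000.
That pool (£1,760,000) is divided at the grandchildren's generation equally among Xiomara, Pieter, Yannick, Kerensa, and Chioma: £352,000 each.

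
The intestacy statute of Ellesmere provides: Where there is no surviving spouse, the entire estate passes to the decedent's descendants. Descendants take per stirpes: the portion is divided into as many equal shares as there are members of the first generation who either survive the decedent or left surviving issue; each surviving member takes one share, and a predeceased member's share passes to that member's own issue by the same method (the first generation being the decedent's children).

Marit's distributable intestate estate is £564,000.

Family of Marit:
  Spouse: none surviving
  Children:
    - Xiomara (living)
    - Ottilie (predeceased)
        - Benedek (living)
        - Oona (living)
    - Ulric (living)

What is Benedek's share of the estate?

Benedek receives £94,000.

The entire £564,000 passes to the descendants.
That amount (£564,000) is divided into 3 shares of £188,000: Xiomara and Ulric each take £188,000; Ottilie's £188,000 share passes to Ottilie's issue.
Ottilie's share (£188,000) is divided into 2 shares of £94,000: Benedek and Oona each take £94,000.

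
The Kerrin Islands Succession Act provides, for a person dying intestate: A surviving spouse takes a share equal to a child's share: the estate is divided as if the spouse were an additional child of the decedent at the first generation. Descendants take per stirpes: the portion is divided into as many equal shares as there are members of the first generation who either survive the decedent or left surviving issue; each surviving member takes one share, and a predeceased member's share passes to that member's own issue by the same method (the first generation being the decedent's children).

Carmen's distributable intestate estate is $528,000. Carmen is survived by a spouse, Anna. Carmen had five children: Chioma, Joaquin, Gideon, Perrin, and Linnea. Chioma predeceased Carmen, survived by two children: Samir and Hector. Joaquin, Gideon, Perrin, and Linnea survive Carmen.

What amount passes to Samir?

Samir receives $44,000.

The spouse counts as an additional share at the children's level, so there are 6 primary shares of $88,000. Anna takes one such share ($88,000).
The children's combined portion ($440,000) is divided into 5 shares of $88,000: Joaquin, Gideon, Perrin, and Linnea each take $88,000; Chioma's $88,000 share passes to Chioma's issue.
Chioma's share ($88,000) is divided into 2 shares of $44,000: Samir and Hector each take $44,000.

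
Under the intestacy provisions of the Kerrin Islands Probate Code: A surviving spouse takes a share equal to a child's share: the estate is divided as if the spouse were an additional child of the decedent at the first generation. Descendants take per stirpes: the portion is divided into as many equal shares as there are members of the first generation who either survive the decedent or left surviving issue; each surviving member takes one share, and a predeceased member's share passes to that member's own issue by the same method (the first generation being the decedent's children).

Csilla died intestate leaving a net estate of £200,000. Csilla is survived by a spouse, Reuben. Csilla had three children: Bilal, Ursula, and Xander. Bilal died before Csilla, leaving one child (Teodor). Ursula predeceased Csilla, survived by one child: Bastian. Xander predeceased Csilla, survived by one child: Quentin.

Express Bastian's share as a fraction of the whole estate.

Bastian receives 1/4 of the estate.

The spouse counts as an additional share at the children's level, so there are 4 primary shares of £50,000. Reuben takes one such share (£50,000).
The children's combined portion (£150,000) is divided into 3 shares of £50,000: Bilal's £50,000 share passes to Bilal's issue; Ursula's £50,000 share passes to Ursula's issue; Xander's £50,000 share passes to Xander's issue.
Bilal's share (£50,000) passes entirely to Teodor.
Ursula's share (£50,000) passes entirely to Bastian.
Xander's share (£50,000) passes entirely to Quentin.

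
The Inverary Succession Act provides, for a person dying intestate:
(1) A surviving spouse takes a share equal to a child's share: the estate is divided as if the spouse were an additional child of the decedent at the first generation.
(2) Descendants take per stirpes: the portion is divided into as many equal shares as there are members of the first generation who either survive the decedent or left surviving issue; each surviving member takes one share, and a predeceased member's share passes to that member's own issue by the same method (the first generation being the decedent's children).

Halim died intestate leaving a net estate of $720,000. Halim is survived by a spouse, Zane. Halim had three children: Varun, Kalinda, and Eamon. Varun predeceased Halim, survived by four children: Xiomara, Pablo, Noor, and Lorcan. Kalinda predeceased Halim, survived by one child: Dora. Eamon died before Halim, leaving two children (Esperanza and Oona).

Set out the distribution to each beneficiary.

Zane: $180,000; Xiomara: $45,000; Pablo: $45,000; Noor: $45,000; Lorcan: $45,000; Dora: $180,000; Esperanza: $90,000; Oona: $90,000

The spouse counts as an additional share at the children's level, so there are 4 primary shares of $180,000. Zane takes one such share ($180,000).
The children's combined portion ($540,000) is divided into 3 shares of $180,000: Varun's $180,000 share passes to Varun's issue; Kalinda's $180,000 share passes to Kalinda's issue; Eamon's $180,000 share passes to Eamon's issue.
Varun's share ($180,000) is divided into 4 shares of $45,000: Xiomara, Pablo, Noor, and Lorcan each take $45,000.
Kalinda's share ($180,000) passes entirely to Dora.
Eamon's share ($180,000) is divided into 2 shares of $90,000: Esperanza and Oona each take $90,000.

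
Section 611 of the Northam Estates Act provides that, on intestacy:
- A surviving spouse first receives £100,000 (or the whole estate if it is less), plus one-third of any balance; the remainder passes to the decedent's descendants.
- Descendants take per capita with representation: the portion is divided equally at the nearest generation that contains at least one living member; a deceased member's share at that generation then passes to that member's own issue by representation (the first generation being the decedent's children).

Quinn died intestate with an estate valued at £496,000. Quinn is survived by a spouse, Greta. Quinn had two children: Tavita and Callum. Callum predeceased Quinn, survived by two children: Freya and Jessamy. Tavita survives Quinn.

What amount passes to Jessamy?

Greta first takes £100,000, leaving a balance of £396,000. Greta then takes one-third of the balance (£132,000), for a total of £232,000. The remaining £264,000 passes to the descendants.
The descendants' portion (£264,000) is divided into 2 shares of £132,000: Tavita takes £132,000; Callum's £132,000 share passes to Callum's issue.
Callum's share (£132,000) is divided into 2 shares of £66,000: Freya and Jessamy each take £66,000.

Jessamy receives £66,000.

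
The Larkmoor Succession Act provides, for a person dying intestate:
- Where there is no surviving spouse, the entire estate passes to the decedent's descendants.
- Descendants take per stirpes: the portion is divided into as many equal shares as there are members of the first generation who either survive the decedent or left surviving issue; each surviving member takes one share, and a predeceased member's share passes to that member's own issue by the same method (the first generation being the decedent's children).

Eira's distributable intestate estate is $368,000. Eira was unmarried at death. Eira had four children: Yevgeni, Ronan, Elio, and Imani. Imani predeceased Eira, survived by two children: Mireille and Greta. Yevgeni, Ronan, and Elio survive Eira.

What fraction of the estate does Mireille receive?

Mireille receives 1/8 of the estate.

The entire $368,000 passes to the descendants.
That amount ($368,000) is divided into 4 shares of $92,000: Yevgeni, Ronan, and Elio each take $92,000; Imani's $92,000 share passes to Imani's issue.
Imani's share ($92,000) is divided into 2 shares of $46,000: Mireille and Greta each take $46,000.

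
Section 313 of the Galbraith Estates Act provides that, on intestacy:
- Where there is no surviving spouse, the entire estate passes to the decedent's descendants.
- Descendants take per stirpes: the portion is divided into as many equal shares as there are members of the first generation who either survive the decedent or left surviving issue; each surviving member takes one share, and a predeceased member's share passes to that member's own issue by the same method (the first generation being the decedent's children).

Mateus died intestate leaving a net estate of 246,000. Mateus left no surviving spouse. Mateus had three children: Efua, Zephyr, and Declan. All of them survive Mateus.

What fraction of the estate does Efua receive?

The entire 246,000 passes to the descendants.
That amount (246,000) is divided into 3 shares of 82,000: Efua, Zephyr, and Declan each take 82,000.

Efua receives 1/3 of the estate.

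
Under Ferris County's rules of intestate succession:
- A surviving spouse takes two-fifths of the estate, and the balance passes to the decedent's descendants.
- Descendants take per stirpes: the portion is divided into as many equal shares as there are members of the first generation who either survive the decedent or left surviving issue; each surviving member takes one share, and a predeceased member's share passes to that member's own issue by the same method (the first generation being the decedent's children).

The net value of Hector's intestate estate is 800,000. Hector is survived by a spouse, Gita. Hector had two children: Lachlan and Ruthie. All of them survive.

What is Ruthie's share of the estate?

Ruthie receives 240,000.

Gita takes two-fifths of 800,000 = 320,000. The remaining 480,000 passes to the descendants.
The descendants' portion (480,000) is divided into 2 shares of 240,000: Lachlan and Ruthie each take 240,000.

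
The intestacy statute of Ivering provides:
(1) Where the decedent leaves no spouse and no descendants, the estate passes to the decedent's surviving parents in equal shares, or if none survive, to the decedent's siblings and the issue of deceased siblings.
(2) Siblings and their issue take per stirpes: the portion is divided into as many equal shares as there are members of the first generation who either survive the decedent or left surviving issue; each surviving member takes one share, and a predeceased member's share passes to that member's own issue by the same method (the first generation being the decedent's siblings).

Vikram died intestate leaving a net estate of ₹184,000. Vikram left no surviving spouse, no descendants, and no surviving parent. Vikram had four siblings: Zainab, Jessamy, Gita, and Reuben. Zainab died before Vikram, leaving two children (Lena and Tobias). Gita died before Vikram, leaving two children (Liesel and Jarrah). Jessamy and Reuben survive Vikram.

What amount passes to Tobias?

The entire ₹184,000 passes to the siblings and their issue.
That amount (₹184,000) is divided into 4 shares of ₹46,000: Jessamy and Reuben each take ₹46,000; Zainab's ₹46,000 share passes to Zainab's issue; Gita's ₹46,000 share passes to Gita's issue.
Zainab's share (₹46,000) is divided into 2 shares of ₹23,000: Lena and Tobias each take ₹23,000.
Gita's share (₹46,000) is divided into 2 shares of ₹23,000: Liesel and Jarrah each take ₹23,000.

Tobias receives ₹23,000.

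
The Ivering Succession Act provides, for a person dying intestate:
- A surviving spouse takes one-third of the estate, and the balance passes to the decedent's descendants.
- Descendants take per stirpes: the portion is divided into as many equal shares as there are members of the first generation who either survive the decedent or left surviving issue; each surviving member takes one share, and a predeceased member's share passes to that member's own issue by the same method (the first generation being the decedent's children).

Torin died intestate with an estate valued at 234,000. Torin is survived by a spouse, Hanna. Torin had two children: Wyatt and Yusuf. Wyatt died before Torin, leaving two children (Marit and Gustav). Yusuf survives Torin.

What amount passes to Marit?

Marit receives 39,000.

Hanna takes one-third of 234,000 = 78,000. The remaining 156,000 passes to the descendants.
The descendants' portion (156,000) is divided into 2 shares of 78,000: Yusuf takes 78,000; Wyatt's 78,000 share passes to Wyatt's issue.
Wyatt's share (78,000) is divided into 2 shares of 39,000: Marit and Gustav each take 39,000.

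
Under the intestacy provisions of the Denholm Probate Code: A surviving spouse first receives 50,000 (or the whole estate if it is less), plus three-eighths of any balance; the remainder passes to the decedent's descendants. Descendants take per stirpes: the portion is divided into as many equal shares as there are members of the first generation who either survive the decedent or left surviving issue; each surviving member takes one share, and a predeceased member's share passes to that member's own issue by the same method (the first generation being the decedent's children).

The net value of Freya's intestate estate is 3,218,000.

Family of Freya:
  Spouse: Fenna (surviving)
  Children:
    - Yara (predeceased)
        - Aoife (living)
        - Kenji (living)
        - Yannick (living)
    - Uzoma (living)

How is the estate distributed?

Fenna: 1,238,000; Aoife: 330,000; Kenji: 330,000; Yannick: 330,000; Uzoma: 990,000

Fenna first takes 50,000, leaving a balance of 3,168,000. Fenna then takes three-eighths of the balance (1,188,000), for a total of 1,238,000. The remaining 1,980,000 passes to the descendants.
The descendants' portion (1,980,000) is divided into 2 shares of 990,000: Uzoma takes 990,000; Yara's 990,000 share passes to Yara's issue.
Yara's share (990,000) is divided into 3 shares of 330,000: Aoife, Kenji, and Yannick each take 330,000.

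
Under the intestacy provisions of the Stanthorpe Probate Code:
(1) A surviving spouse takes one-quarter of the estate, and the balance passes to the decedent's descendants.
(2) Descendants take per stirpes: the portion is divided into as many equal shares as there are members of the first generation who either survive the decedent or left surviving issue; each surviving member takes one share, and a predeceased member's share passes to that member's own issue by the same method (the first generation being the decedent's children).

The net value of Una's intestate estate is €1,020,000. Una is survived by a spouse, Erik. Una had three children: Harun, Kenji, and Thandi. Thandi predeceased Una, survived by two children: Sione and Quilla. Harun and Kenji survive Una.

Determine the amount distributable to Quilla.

Erik takes one-quarter of €1,020,000 = €255,000. The remaining €765,000 passes to the descendants.
The descendants' portion (€765,000) is divided into 3 shares of €255,000: Harun and Kenji each take €255,000; Thandi's €255,000 share passes to Thandi's issue.
Thandi's share (€255,000) is divided into 2 shares of €127,500: Sione and Quilla each take €127,500.

Quilla receives €127,500.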